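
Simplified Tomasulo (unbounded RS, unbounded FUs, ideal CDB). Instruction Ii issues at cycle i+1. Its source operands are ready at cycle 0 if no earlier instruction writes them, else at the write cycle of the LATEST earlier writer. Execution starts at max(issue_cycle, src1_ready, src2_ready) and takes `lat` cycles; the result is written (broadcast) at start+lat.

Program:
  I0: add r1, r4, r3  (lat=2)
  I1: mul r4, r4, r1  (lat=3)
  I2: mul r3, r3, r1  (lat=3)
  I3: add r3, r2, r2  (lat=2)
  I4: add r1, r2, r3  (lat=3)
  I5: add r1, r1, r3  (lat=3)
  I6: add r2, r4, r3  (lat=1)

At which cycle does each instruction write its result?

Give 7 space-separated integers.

Answer: 3 6 6 6 9 12 8

Derivation:
I0 add r1: issue@1 deps=(None,None) exec_start@1 write@3
I1 mul r4: issue@2 deps=(None,0) exec_start@3 write@6
I2 mul r3: issue@3 deps=(None,0) exec_start@3 write@6
I3 add r3: issue@4 deps=(None,None) exec_start@4 write@6
I4 add r1: issue@5 deps=(None,3) exec_start@6 write@9
I5 add r1: issue@6 deps=(4,3) exec_start@9 write@12
I6 add r2: issue@7 deps=(1,3) exec_start@7 write@8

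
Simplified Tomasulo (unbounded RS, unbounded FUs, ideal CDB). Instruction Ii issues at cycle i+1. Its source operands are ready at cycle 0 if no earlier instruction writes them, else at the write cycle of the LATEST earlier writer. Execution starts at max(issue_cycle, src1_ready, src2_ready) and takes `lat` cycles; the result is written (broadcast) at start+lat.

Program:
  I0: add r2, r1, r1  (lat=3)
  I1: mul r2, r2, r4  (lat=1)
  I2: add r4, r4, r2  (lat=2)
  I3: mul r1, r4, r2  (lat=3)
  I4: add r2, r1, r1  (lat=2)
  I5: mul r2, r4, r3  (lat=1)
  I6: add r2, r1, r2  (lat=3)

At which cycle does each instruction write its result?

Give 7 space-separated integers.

I0 add r2: issue@1 deps=(None,None) exec_start@1 write@4
I1 mul r2: issue@2 deps=(0,None) exec_start@4 write@5
I2 add r4: issue@3 deps=(None,1) exec_start@5 write@7
I3 mul r1: issue@4 deps=(2,1) exec_start@7 write@10
I4 add r2: issue@5 deps=(3,3) exec_start@10 write@12
I5 mul r2: issue@6 deps=(2,None) exec_start@7 write@8
I6 add r2: issue@7 deps=(3,5) exec_start@10 write@13

Answer: 4 5 7 10 12 8 13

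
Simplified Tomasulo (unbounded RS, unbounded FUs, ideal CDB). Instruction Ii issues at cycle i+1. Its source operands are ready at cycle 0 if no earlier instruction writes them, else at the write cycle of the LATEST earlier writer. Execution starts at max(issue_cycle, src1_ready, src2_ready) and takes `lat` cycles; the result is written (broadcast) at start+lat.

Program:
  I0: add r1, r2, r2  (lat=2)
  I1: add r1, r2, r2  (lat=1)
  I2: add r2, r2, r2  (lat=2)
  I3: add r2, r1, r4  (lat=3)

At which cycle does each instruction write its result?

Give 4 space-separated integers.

I0 add r1: issue@1 deps=(None,None) exec_start@1 write@3
I1 add r1: issue@2 deps=(None,None) exec_start@2 write@3
I2 add r2: issue@3 deps=(None,None) exec_start@3 write@5
I3 add r2: issue@4 deps=(1,None) exec_start@4 write@7

Answer: 3 3 5 7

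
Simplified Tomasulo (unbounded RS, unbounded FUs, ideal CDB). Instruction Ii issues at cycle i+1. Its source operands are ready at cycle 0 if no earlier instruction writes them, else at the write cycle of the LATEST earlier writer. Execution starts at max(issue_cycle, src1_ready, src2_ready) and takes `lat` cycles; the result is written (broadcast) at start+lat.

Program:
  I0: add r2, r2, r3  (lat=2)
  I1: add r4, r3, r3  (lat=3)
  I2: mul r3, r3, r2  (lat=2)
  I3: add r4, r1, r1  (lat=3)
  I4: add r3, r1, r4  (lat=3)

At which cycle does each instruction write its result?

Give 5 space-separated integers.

Answer: 3 5 5 7 10

Derivation:
I0 add r2: issue@1 deps=(None,None) exec_start@1 write@3
I1 add r4: issue@2 deps=(None,None) exec_start@2 write@5
I2 mul r3: issue@3 deps=(None,0) exec_start@3 write@5
I3 add r4: issue@4 deps=(None,None) exec_start@4 write@7
I4 add r3: issue@5 deps=(None,3) exec_start@7 write@10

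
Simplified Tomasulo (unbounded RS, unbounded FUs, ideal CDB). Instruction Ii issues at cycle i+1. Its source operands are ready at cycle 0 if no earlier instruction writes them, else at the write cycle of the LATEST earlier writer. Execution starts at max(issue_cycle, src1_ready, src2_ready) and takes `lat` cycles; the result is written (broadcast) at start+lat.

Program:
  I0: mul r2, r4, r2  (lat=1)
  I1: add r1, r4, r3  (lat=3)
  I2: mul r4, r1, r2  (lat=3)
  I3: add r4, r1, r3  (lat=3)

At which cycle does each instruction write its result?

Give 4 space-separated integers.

Answer: 2 5 8 8

Derivation:
I0 mul r2: issue@1 deps=(None,None) exec_start@1 write@2
I1 add r1: issue@2 deps=(None,None) exec_start@2 write@5
I2 mul r4: issue@3 deps=(1,0) exec_start@5 write@8
I3 add r4: issue@4 deps=(1,None) exec_start@5 write@8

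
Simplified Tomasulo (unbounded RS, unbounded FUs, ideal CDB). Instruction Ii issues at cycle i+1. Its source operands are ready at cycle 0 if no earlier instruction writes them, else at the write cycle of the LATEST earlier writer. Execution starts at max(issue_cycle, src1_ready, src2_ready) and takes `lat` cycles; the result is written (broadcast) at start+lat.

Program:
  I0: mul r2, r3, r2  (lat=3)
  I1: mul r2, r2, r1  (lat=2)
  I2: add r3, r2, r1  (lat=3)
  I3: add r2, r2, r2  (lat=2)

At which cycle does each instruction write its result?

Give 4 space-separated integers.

I0 mul r2: issue@1 deps=(None,None) exec_start@1 write@4
I1 mul r2: issue@2 deps=(0,None) exec_start@4 write@6
I2 add r3: issue@3 deps=(1,None) exec_start@6 write@9
I3 add r2: issue@4 deps=(1,1) exec_start@6 write@8

Answer: 4 6 9 8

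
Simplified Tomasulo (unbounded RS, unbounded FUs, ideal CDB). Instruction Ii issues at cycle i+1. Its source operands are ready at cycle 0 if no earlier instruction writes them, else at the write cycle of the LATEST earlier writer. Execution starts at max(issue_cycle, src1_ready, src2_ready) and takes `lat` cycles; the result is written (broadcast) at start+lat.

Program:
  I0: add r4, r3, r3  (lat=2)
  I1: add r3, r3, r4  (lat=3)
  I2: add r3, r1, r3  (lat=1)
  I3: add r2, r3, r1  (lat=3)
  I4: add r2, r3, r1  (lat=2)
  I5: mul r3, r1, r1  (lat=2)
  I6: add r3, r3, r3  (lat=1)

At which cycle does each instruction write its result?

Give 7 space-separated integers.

I0 add r4: issue@1 deps=(None,None) exec_start@1 write@3
I1 add r3: issue@2 deps=(None,0) exec_start@3 write@6
I2 add r3: issue@3 deps=(None,1) exec_start@6 write@7
I3 add r2: issue@4 deps=(2,None) exec_start@7 write@10
I4 add r2: issue@5 deps=(2,None) exec_start@7 write@9
I5 mul r3: issue@6 deps=(None,None) exec_start@6 write@8
I6 add r3: issue@7 deps=(5,5) exec_start@8 write@9

Answer: 3 6 7 10 9 8 9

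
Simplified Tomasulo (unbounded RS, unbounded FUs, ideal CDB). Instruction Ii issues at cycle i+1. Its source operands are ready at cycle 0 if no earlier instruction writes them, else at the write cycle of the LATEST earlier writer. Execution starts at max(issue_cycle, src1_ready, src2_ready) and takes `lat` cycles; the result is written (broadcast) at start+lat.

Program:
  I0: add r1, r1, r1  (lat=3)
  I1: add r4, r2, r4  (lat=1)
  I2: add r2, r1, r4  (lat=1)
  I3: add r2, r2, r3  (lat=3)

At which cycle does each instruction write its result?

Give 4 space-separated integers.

I0 add r1: issue@1 deps=(None,None) exec_start@1 write@4
I1 add r4: issue@2 deps=(None,None) exec_start@2 write@3
I2 add r2: issue@3 deps=(0,1) exec_start@4 write@5
I3 add r2: issue@4 deps=(2,None) exec_start@5 write@8

Answer: 4 3 5 8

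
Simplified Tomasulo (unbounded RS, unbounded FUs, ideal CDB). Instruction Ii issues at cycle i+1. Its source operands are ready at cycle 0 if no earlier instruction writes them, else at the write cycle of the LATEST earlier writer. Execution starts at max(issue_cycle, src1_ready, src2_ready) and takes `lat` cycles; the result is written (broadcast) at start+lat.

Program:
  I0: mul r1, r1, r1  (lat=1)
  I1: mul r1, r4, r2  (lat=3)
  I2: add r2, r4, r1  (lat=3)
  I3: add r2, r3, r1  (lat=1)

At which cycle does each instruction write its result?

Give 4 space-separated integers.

I0 mul r1: issue@1 deps=(None,None) exec_start@1 write@2
I1 mul r1: issue@2 deps=(None,None) exec_start@2 write@5
I2 add r2: issue@3 deps=(None,1) exec_start@5 write@8
I3 add r2: issue@4 deps=(None,1) exec_start@5 write@6

Answer: 2 5 8 6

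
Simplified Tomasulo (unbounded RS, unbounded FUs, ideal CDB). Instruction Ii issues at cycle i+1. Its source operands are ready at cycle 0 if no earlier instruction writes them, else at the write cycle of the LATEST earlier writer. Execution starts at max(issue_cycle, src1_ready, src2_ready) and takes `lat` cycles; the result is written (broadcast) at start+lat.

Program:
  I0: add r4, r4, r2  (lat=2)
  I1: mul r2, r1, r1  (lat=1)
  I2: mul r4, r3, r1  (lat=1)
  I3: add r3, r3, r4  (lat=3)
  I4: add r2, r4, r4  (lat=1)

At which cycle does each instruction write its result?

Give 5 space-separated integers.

Answer: 3 3 4 7 6

Derivation:
I0 add r4: issue@1 deps=(None,None) exec_start@1 write@3
I1 mul r2: issue@2 deps=(None,None) exec_start@2 write@3
I2 mul r4: issue@3 deps=(None,None) exec_start@3 write@4
I3 add r3: issue@4 deps=(None,2) exec_start@4 write@7
I4 add r2: issue@5 deps=(2,2) exec_start@5 write@6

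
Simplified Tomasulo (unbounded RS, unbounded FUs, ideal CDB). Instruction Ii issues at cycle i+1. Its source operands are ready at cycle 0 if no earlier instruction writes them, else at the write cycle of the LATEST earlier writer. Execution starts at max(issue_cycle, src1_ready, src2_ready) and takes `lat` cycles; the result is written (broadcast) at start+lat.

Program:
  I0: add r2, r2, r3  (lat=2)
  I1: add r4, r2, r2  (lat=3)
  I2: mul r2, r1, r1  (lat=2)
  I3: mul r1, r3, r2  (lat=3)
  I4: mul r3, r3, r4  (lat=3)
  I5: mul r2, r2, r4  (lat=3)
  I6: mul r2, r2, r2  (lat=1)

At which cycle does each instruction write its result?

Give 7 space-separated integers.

Answer: 3 6 5 8 9 9 10

Derivation:
I0 add r2: issue@1 deps=(None,None) exec_start@1 write@3
I1 add r4: issue@2 deps=(0,0) exec_start@3 write@6
I2 mul r2: issue@3 deps=(None,None) exec_start@3 write@5
I3 mul r1: issue@4 deps=(None,2) exec_start@5 write@8
I4 mul r3: issue@5 deps=(None,1) exec_start@6 write@9
I5 mul r2: issue@6 deps=(2,1) exec_start@6 write@9
I6 mul r2: issue@7 deps=(5,5) exec_start@9 write@10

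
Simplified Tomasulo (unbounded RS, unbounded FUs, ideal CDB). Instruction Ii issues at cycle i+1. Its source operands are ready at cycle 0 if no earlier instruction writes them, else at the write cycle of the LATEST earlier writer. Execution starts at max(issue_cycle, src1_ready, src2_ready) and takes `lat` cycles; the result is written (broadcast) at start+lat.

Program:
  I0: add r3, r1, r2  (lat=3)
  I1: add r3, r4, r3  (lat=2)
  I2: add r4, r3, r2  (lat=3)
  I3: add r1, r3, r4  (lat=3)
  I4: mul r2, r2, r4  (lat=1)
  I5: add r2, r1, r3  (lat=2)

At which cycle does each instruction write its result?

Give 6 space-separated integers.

I0 add r3: issue@1 deps=(None,None) exec_start@1 write@4
I1 add r3: issue@2 deps=(None,0) exec_start@4 write@6
I2 add r4: issue@3 deps=(1,None) exec_start@6 write@9
I3 add r1: issue@4 deps=(1,2) exec_start@9 write@12
I4 mul r2: issue@5 deps=(None,2) exec_start@9 write@10
I5 add r2: issue@6 deps=(3,1) exec_start@12 write@14

Answer: 4 6 9 12 10 14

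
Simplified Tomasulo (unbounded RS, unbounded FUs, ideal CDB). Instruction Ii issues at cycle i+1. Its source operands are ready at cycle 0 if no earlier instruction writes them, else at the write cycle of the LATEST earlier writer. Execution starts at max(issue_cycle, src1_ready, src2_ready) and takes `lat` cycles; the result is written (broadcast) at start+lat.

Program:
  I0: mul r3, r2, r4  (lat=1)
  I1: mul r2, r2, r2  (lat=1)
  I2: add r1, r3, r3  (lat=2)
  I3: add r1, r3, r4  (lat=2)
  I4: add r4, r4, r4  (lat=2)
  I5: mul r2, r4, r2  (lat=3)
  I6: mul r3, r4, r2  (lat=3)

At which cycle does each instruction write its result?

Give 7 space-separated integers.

Answer: 2 3 5 6 7 10 13

Derivation:
I0 mul r3: issue@1 deps=(None,None) exec_start@1 write@2
I1 mul r2: issue@2 deps=(None,None) exec_start@2 write@3
I2 add r1: issue@3 deps=(0,0) exec_start@3 write@5
I3 add r1: issue@4 deps=(0,None) exec_start@4 write@6
I4 add r4: issue@5 deps=(None,None) exec_start@5 write@7
I5 mul r2: issue@6 deps=(4,1) exec_start@7 write@10
I6 mul r3: issue@7 deps=(4,5) exec_start@10 write@13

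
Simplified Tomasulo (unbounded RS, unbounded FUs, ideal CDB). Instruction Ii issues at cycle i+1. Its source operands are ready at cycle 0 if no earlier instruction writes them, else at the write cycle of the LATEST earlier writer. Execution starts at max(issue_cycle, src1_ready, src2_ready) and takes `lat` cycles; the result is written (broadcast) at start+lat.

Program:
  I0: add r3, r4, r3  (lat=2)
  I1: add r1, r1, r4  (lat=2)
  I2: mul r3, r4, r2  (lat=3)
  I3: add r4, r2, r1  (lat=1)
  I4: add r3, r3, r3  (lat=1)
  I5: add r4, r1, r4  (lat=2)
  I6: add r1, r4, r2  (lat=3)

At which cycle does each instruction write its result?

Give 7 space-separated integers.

Answer: 3 4 6 5 7 8 11

Derivation:
I0 add r3: issue@1 deps=(None,None) exec_start@1 write@3
I1 add r1: issue@2 deps=(None,None) exec_start@2 write@4
I2 mul r3: issue@3 deps=(None,None) exec_start@3 write@6
I3 add r4: issue@4 deps=(None,1) exec_start@4 write@5
I4 add r3: issue@5 deps=(2,2) exec_start@6 write@7
I5 add r4: issue@6 deps=(1,3) exec_start@6 write@8
I6 add r1: issue@7 deps=(5,None) exec_start@8 write@11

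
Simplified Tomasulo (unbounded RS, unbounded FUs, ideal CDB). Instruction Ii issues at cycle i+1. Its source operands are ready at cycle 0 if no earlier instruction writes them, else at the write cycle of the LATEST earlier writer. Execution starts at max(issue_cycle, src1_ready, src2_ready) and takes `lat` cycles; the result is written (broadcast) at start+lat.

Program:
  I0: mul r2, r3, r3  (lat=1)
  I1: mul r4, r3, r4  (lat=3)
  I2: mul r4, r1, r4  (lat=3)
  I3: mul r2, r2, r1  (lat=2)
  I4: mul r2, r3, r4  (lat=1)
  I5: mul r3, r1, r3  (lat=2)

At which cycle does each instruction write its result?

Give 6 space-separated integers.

Answer: 2 5 8 6 9 8

Derivation:
I0 mul r2: issue@1 deps=(None,None) exec_start@1 write@2
I1 mul r4: issue@2 deps=(None,None) exec_start@2 write@5
I2 mul r4: issue@3 deps=(None,1) exec_start@5 write@8
I3 mul r2: issue@4 deps=(0,None) exec_start@4 write@6
I4 mul r2: issue@5 deps=(None,2) exec_start@8 write@9
I5 mul r3: issue@6 deps=(None,None) exec_start@6 write@8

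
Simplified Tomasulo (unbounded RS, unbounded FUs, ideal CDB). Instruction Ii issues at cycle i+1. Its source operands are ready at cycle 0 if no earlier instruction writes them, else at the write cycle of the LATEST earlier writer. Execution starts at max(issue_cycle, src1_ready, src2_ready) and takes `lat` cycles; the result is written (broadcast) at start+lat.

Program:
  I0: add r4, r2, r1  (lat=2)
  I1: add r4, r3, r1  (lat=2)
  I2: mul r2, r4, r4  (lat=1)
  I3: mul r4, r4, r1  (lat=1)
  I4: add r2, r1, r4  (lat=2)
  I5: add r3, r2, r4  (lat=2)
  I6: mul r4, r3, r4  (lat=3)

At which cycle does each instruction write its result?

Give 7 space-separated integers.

I0 add r4: issue@1 deps=(None,None) exec_start@1 write@3
I1 add r4: issue@2 deps=(None,None) exec_start@2 write@4
I2 mul r2: issue@3 deps=(1,1) exec_start@4 write@5
I3 mul r4: issue@4 deps=(1,None) exec_start@4 write@5
I4 add r2: issue@5 deps=(None,3) exec_start@5 write@7
I5 add r3: issue@6 deps=(4,3) exec_start@7 write@9
I6 mul r4: issue@7 deps=(5,3) exec_start@9 write@12

Answer: 3 4 5 5 7 9 12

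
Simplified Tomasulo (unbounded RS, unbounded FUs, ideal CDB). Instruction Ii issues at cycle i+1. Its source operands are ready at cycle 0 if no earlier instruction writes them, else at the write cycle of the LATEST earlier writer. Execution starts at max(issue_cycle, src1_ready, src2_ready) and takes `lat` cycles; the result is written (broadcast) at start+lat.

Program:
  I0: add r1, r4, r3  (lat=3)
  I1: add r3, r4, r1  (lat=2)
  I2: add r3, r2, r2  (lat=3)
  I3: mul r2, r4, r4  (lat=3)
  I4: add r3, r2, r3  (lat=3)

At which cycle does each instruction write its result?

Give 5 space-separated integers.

Answer: 4 6 6 7 10

Derivation:
I0 add r1: issue@1 deps=(None,None) exec_start@1 write@4
I1 add r3: issue@2 deps=(None,0) exec_start@4 write@6
I2 add r3: issue@3 deps=(None,None) exec_start@3 write@6
I3 mul r2: issue@4 deps=(None,None) exec_start@4 write@7
I4 add r3: issue@5 deps=(3,2) exec_start@7 write@10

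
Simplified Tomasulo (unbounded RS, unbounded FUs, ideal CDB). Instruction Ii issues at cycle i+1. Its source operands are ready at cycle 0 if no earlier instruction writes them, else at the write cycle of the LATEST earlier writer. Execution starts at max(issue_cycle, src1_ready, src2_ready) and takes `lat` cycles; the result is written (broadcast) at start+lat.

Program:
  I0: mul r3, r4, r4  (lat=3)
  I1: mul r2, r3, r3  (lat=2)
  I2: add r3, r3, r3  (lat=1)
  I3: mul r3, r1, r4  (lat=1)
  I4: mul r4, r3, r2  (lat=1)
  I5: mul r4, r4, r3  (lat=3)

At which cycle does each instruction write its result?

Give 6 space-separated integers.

I0 mul r3: issue@1 deps=(None,None) exec_start@1 write@4
I1 mul r2: issue@2 deps=(0,0) exec_start@4 write@6
I2 add r3: issue@3 deps=(0,0) exec_start@4 write@5
I3 mul r3: issue@4 deps=(None,None) exec_start@4 write@5
I4 mul r4: issue@5 deps=(3,1) exec_start@6 write@7
I5 mul r4: issue@6 deps=(4,3) exec_start@7 write@10

Answer: 4 6 5 5 7 10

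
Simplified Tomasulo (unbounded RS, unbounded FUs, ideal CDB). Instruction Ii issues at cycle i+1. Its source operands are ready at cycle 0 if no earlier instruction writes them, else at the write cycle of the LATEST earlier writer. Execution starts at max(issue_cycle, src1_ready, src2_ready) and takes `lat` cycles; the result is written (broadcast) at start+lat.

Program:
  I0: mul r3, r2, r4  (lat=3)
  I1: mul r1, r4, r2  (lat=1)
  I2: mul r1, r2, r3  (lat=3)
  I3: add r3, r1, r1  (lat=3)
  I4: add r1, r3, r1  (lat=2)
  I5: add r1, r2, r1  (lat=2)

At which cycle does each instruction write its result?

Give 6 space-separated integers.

Answer: 4 3 7 10 12 14

Derivation:
I0 mul r3: issue@1 deps=(None,None) exec_start@1 write@4
I1 mul r1: issue@2 deps=(None,None) exec_start@2 write@3
I2 mul r1: issue@3 deps=(None,0) exec_start@4 write@7
I3 add r3: issue@4 deps=(2,2) exec_start@7 write@10
I4 add r1: issue@5 deps=(3,2) exec_start@10 write@12
I5 add r1: issue@6 deps=(None,4) exec_start@12 write@14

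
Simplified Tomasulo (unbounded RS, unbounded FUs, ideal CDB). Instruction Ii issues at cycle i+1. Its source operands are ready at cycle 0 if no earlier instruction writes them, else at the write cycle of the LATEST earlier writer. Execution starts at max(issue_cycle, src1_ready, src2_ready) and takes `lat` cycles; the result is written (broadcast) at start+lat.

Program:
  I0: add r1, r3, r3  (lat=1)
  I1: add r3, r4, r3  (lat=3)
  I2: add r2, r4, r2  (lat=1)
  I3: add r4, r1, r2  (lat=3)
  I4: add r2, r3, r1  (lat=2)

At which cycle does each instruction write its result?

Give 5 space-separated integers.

Answer: 2 5 4 7 7

Derivation:
I0 add r1: issue@1 deps=(None,None) exec_start@1 write@2
I1 add r3: issue@2 deps=(None,None) exec_start@2 write@5
I2 add r2: issue@3 deps=(None,None) exec_start@3 write@4
I3 add r4: issue@4 deps=(0,2) exec_start@4 write@7
I4 add r2: issue@5 deps=(1,0) exec_start@5 write@7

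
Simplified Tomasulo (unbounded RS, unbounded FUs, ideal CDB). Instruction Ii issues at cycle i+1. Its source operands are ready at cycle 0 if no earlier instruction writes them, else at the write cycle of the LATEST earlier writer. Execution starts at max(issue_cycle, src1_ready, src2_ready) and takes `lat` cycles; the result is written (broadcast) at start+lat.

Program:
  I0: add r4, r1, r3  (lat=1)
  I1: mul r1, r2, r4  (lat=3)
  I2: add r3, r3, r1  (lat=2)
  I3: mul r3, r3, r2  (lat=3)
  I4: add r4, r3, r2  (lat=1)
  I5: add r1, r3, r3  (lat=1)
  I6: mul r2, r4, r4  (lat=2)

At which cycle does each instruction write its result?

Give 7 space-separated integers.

I0 add r4: issue@1 deps=(None,None) exec_start@1 write@2
I1 mul r1: issue@2 deps=(None,0) exec_start@2 write@5
I2 add r3: issue@3 deps=(None,1) exec_start@5 write@7
I3 mul r3: issue@4 deps=(2,None) exec_start@7 write@10
I4 add r4: issue@5 deps=(3,None) exec_start@10 write@11
I5 add r1: issue@6 deps=(3,3) exec_start@10 write@11
I6 mul r2: issue@7 deps=(4,4) exec_start@11 write@13

Answer: 2 5 7 10 11 11 13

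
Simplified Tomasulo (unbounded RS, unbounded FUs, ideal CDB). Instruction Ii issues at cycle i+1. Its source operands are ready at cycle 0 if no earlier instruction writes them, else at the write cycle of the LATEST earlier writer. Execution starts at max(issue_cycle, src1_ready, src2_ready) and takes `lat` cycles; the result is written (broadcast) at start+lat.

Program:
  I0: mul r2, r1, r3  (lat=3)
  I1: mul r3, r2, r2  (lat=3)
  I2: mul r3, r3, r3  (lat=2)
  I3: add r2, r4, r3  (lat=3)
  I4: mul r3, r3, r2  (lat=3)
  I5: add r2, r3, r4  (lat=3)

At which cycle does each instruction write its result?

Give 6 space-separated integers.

I0 mul r2: issue@1 deps=(None,None) exec_start@1 write@4
I1 mul r3: issue@2 deps=(0,0) exec_start@4 write@7
I2 mul r3: issue@3 deps=(1,1) exec_start@7 write@9
I3 add r2: issue@4 deps=(None,2) exec_start@9 write@12
I4 mul r3: issue@5 deps=(2,3) exec_start@12 write@15
I5 add r2: issue@6 deps=(4,None) exec_start@15 write@18

Answer: 4 7 9 12 15 18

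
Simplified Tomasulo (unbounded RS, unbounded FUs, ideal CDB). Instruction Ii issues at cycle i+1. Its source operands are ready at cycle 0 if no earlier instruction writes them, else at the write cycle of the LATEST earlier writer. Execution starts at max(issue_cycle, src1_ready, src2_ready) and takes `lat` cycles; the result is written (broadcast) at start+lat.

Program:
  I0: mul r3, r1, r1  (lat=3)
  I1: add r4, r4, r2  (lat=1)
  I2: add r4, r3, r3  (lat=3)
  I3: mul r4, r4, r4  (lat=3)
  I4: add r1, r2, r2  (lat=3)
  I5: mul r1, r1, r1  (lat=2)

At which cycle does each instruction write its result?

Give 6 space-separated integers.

Answer: 4 3 7 10 8 10

Derivation:
I0 mul r3: issue@1 deps=(None,None) exec_start@1 write@4
I1 add r4: issue@2 deps=(None,None) exec_start@2 write@3
I2 add r4: issue@3 deps=(0,0) exec_start@4 write@7
I3 mul r4: issue@4 deps=(2,2) exec_start@7 write@10
I4 add r1: issue@5 deps=(None,None) exec_start@5 write@8
I5 mul r1: issue@6 deps=(4,4) exec_start@8 write@10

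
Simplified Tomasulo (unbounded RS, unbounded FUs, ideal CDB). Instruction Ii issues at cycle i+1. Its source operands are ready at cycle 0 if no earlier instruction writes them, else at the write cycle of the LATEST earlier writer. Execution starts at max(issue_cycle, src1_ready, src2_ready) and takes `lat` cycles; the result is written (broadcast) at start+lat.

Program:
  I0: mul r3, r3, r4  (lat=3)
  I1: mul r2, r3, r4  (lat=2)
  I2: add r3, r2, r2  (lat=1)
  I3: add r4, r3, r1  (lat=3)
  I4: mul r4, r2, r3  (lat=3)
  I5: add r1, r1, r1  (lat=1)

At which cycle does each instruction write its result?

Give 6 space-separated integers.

Answer: 4 6 7 10 10 7

Derivation:
I0 mul r3: issue@1 deps=(None,None) exec_start@1 write@4
I1 mul r2: issue@2 deps=(0,None) exec_start@4 write@6
I2 add r3: issue@3 deps=(1,1) exec_start@6 write@7
I3 add r4: issue@4 deps=(2,None) exec_start@7 write@10
I4 mul r4: issue@5 deps=(1,2) exec_start@7 write@10
I5 add r1: issue@6 deps=(None,None) exec_start@6 write@7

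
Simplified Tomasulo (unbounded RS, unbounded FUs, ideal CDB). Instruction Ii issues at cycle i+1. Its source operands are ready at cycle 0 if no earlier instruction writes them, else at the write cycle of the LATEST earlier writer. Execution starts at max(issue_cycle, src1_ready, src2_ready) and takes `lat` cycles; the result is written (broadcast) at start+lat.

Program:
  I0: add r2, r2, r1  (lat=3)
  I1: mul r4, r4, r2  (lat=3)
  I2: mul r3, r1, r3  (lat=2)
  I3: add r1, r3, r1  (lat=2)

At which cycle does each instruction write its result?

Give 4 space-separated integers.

I0 add r2: issue@1 deps=(None,None) exec_start@1 write@4
I1 mul r4: issue@2 deps=(None,0) exec_start@4 write@7
I2 mul r3: issue@3 deps=(None,None) exec_start@3 write@5
I3 add r1: issue@4 deps=(2,None) exec_start@5 write@7

Answer: 4 7 5 7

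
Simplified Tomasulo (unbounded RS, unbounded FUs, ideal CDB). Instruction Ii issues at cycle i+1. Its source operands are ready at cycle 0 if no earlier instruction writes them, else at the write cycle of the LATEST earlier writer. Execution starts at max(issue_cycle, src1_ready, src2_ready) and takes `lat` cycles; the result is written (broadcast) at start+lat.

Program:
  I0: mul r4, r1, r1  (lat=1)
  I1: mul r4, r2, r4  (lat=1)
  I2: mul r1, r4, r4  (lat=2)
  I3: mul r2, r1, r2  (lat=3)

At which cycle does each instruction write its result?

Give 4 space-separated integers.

Answer: 2 3 5 8

Derivation:
I0 mul r4: issue@1 deps=(None,None) exec_start@1 write@2
I1 mul r4: issue@2 deps=(None,0) exec_start@2 write@3
I2 mul r1: issue@3 deps=(1,1) exec_start@3 write@5
I3 mul r2: issue@4 deps=(2,None) exec_start@5 write@8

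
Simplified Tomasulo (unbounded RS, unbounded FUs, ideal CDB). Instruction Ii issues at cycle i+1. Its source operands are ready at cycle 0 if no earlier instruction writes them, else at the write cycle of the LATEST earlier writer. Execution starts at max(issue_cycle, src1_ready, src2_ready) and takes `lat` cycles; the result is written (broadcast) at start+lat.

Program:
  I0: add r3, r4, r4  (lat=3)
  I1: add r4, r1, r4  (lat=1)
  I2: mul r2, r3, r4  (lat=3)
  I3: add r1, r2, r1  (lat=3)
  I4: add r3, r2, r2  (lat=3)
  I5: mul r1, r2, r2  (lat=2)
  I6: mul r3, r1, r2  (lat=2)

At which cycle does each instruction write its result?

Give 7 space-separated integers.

Answer: 4 3 7 10 10 9 11

Derivation:
I0 add r3: issue@1 deps=(None,None) exec_start@1 write@4
I1 add r4: issue@2 deps=(None,None) exec_start@2 write@3
I2 mul r2: issue@3 deps=(0,1) exec_start@4 write@7
I3 add r1: issue@4 deps=(2,None) exec_start@7 write@10
I4 add r3: issue@5 deps=(2,2) exec_start@7 write@10
I5 mul r1: issue@6 deps=(2,2) exec_start@7 write@9
I6 mul r3: issue@7 deps=(5,2) exec_start@9 write@11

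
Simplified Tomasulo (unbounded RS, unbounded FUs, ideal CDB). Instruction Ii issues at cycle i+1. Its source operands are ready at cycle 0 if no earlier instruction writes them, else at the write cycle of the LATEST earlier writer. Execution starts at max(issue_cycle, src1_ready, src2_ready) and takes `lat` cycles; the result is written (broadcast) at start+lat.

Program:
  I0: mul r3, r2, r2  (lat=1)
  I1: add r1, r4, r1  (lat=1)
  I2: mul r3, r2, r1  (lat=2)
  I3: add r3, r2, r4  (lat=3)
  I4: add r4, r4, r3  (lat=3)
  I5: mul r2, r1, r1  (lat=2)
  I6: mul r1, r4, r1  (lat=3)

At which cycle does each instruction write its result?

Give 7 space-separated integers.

Answer: 2 3 5 7 10 8 13

Derivation:
I0 mul r3: issue@1 deps=(None,None) exec_start@1 write@2
I1 add r1: issue@2 deps=(None,None) exec_start@2 write@3
I2 mul r3: issue@3 deps=(None,1) exec_start@3 write@5
I3 add r3: issue@4 deps=(None,None) exec_start@4 write@7
I4 add r4: issue@5 deps=(None,3) exec_start@7 write@10
I5 mul r2: issue@6 deps=(1,1) exec_start@6 write@8
I6 mul r1: issue@7 deps=(4,1) exec_start@10 write@13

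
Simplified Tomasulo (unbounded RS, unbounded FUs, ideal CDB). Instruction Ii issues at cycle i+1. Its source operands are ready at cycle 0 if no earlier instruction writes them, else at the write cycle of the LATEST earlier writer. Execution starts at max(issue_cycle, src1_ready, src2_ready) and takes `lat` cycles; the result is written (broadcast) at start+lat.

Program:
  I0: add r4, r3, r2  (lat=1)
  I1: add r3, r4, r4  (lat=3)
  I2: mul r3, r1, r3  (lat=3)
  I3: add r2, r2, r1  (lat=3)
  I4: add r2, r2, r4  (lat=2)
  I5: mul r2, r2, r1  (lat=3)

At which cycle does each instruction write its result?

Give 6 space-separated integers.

I0 add r4: issue@1 deps=(None,None) exec_start@1 write@2
I1 add r3: issue@2 deps=(0,0) exec_start@2 write@5
I2 mul r3: issue@3 deps=(None,1) exec_start@5 write@8
I3 add r2: issue@4 deps=(None,None) exec_start@4 write@7
I4 add r2: issue@5 deps=(3,0) exec_start@7 write@9
I5 mul r2: issue@6 deps=(4,None) exec_start@9 write@12

Answer: 2 5 8 7 9 12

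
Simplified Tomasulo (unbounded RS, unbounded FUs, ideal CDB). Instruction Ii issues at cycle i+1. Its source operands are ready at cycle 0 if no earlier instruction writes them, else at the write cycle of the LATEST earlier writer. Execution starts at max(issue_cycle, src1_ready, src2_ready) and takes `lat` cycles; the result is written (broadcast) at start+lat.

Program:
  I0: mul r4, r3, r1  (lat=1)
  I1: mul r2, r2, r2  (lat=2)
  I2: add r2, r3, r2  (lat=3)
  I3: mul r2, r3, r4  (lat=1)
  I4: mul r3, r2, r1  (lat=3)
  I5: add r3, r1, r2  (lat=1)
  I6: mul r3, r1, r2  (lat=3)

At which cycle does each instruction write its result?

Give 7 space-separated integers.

I0 mul r4: issue@1 deps=(None,None) exec_start@1 write@2
I1 mul r2: issue@2 deps=(None,None) exec_start@2 write@4
I2 add r2: issue@3 deps=(None,1) exec_start@4 write@7
I3 mul r2: issue@4 deps=(None,0) exec_start@4 write@5
I4 mul r3: issue@5 deps=(3,None) exec_start@5 write@8
I5 add r3: issue@6 deps=(None,3) exec_start@6 write@7
I6 mul r3: issue@7 deps=(None,3) exec_start@7 write@10

Answer: 2 4 7 5 8 7 10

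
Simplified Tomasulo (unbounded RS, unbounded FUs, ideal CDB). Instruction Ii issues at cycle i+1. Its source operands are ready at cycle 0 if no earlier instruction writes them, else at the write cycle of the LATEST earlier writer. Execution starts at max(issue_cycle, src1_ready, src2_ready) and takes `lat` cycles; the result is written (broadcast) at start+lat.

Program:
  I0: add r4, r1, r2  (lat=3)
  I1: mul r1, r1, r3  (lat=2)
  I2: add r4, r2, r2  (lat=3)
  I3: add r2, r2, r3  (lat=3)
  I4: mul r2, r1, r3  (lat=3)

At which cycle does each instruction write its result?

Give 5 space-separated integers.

Answer: 4 4 6 7 8

Derivation:
I0 add r4: issue@1 deps=(None,None) exec_start@1 write@4
I1 mul r1: issue@2 deps=(None,None) exec_start@2 write@4
I2 add r4: issue@3 deps=(None,None) exec_start@3 write@6
I3 add r2: issue@4 deps=(None,None) exec_start@4 write@7
I4 mul r2: issue@5 deps=(1,None) exec_start@5 write@8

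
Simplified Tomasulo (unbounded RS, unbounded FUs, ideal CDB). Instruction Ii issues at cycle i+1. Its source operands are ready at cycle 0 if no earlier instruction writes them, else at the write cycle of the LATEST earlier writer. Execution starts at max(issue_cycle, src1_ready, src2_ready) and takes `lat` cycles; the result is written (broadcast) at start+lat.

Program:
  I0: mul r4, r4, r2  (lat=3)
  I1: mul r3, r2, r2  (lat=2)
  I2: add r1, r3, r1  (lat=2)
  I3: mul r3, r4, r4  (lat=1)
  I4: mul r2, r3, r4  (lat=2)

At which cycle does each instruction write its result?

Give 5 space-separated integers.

Answer: 4 4 6 5 7

Derivation:
I0 mul r4: issue@1 deps=(None,None) exec_start@1 write@4
I1 mul r3: issue@2 deps=(None,None) exec_start@2 write@4
I2 add r1: issue@3 deps=(1,None) exec_start@4 write@6
I3 mul r3: issue@4 deps=(0,0) exec_start@4 write@5
I4 mul r2: issue@5 deps=(3,0) exec_start@5 write@7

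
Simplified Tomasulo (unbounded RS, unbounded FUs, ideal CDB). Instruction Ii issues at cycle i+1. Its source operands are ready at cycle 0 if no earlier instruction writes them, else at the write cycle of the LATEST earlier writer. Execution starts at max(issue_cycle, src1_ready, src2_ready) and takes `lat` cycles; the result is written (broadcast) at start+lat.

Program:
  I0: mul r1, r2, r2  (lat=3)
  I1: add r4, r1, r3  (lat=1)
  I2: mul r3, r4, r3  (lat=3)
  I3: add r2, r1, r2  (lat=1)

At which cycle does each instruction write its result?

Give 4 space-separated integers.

I0 mul r1: issue@1 deps=(None,None) exec_start@1 write@4
I1 add r4: issue@2 deps=(0,None) exec_start@4 write@5
I2 mul r3: issue@3 deps=(1,None) exec_start@5 write@8
I3 add r2: issue@4 deps=(0,None) exec_start@4 write@5

Answer: 4 5 8 5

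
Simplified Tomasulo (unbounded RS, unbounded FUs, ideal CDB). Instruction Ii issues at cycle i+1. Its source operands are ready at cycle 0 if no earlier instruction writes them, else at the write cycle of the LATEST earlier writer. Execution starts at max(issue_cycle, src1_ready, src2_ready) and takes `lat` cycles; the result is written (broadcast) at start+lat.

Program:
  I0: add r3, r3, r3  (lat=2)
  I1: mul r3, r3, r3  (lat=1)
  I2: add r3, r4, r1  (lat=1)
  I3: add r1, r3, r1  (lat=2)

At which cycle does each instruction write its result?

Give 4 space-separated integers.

Answer: 3 4 4 6

Derivation:
I0 add r3: issue@1 deps=(None,None) exec_start@1 write@3
I1 mul r3: issue@2 deps=(0,0) exec_start@3 write@4
I2 add r3: issue@3 deps=(None,None) exec_start@3 write@4
I3 add r1: issue@4 deps=(2,None) exec_start@4 write@6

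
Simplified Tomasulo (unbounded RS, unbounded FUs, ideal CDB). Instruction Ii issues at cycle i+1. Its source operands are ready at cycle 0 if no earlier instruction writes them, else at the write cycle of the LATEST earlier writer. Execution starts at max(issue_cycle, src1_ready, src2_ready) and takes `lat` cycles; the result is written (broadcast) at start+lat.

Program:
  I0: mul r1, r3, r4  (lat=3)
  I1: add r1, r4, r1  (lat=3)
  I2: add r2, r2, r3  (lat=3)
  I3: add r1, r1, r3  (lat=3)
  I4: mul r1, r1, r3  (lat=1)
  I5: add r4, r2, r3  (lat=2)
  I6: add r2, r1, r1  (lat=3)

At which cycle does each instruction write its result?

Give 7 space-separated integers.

Answer: 4 7 6 10 11 8 14

Derivation:
I0 mul r1: issue@1 deps=(None,None) exec_start@1 write@4
I1 add r1: issue@2 deps=(None,0) exec_start@4 write@7
I2 add r2: issue@3 deps=(None,None) exec_start@3 write@6
I3 add r1: issue@4 deps=(1,None) exec_start@7 write@10
I4 mul r1: issue@5 deps=(3,None) exec_start@10 write@11
I5 add r4: issue@6 deps=(2,None) exec_start@6 write@8
I6 add r2: issue@7 deps=(4,4) exec_start@11 write@14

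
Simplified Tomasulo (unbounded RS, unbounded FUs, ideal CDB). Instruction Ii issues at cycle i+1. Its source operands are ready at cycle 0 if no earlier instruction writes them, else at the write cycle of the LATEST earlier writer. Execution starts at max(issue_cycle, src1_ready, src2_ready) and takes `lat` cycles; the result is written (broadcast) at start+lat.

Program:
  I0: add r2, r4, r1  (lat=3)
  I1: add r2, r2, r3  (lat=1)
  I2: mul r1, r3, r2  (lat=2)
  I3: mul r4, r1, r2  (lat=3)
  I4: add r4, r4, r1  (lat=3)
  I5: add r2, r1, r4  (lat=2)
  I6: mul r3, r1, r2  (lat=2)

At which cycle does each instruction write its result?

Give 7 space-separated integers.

I0 add r2: issue@1 deps=(None,None) exec_start@1 write@4
I1 add r2: issue@2 deps=(0,None) exec_start@4 write@5
I2 mul r1: issue@3 deps=(None,1) exec_start@5 write@7
I3 mul r4: issue@4 deps=(2,1) exec_start@7 write@10
I4 add r4: issue@5 deps=(3,2) exec_start@10 write@13
I5 add r2: issue@6 deps=(2,4) exec_start@13 write@15
I6 mul r3: issue@7 deps=(2,5) exec_start@15 write@17

Answer: 4 5 7 10 13 15 17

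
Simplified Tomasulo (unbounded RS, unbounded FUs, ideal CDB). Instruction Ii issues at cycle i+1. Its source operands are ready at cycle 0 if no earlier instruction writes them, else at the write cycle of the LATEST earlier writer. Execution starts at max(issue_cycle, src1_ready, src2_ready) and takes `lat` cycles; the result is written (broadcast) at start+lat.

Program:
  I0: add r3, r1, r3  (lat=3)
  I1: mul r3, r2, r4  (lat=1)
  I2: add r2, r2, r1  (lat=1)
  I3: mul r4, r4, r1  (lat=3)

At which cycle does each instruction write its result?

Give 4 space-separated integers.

I0 add r3: issue@1 deps=(None,None) exec_start@1 write@4
I1 mul r3: issue@2 deps=(None,None) exec_start@2 write@3
I2 add r2: issue@3 deps=(None,None) exec_start@3 write@4
I3 mul r4: issue@4 deps=(None,None) exec_start@4 write@7

Answer: 4 3 4 7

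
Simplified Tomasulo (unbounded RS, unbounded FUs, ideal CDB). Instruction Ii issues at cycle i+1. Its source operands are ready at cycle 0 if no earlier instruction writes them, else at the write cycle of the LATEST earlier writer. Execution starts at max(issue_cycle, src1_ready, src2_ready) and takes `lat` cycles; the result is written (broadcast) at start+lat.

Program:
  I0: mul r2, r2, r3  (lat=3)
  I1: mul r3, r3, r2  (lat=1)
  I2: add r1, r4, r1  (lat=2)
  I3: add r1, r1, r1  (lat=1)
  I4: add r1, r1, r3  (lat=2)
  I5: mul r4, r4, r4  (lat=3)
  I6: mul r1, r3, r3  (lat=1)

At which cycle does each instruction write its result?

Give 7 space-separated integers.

Answer: 4 5 5 6 8 9 8

Derivation:
I0 mul r2: issue@1 deps=(None,None) exec_start@1 write@4
I1 mul r3: issue@2 deps=(None,0) exec_start@4 write@5
I2 add r1: issue@3 deps=(None,None) exec_start@3 write@5
I3 add r1: issue@4 deps=(2,2) exec_start@5 write@6
I4 add r1: issue@5 deps=(3,1) exec_start@6 write@8
I5 mul r4: issue@6 deps=(None,None) exec_start@6 write@9
I6 mul r1: issue@7 deps=(1,1) exec_start@7 write@8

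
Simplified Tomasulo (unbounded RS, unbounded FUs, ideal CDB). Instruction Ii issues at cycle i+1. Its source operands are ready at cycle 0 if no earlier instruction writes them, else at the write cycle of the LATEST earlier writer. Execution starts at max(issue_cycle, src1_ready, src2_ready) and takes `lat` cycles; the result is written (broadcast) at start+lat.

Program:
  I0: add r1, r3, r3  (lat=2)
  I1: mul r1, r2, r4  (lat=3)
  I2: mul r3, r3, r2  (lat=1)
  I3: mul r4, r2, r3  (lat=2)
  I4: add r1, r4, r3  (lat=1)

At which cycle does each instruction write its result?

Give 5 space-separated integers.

Answer: 3 5 4 6 7

Derivation:
I0 add r1: issue@1 deps=(None,None) exec_start@1 write@3
I1 mul r1: issue@2 deps=(None,None) exec_start@2 write@5
I2 mul r3: issue@3 deps=(None,None) exec_start@3 write@4
I3 mul r4: issue@4 deps=(None,2) exec_start@4 write@6
I4 add r1: issue@5 deps=(3,2) exec_start@6 write@7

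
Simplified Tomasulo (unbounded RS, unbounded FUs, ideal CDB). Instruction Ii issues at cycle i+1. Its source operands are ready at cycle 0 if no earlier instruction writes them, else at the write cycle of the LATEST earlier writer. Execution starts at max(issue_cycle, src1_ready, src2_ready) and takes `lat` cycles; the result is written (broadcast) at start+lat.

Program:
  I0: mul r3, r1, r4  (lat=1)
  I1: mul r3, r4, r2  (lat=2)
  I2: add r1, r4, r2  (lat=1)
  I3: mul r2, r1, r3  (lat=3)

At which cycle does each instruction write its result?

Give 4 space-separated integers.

I0 mul r3: issue@1 deps=(None,None) exec_start@1 write@2
I1 mul r3: issue@2 deps=(None,None) exec_start@2 write@4
I2 add r1: issue@3 deps=(None,None) exec_start@3 write@4
I3 mul r2: issue@4 deps=(2,1) exec_start@4 write@7

Answer: 2 4 4 7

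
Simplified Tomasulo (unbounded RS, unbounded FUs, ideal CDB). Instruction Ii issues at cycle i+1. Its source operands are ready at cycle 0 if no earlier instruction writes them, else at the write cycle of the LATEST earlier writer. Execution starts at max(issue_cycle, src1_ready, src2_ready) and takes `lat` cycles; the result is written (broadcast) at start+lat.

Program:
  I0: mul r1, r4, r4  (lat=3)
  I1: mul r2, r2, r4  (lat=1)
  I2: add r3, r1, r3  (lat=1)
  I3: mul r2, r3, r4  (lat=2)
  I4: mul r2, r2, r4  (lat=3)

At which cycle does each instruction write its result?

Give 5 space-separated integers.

Answer: 4 3 5 7 10

Derivation:
I0 mul r1: issue@1 deps=(None,None) exec_start@1 write@4
I1 mul r2: issue@2 deps=(None,None) exec_start@2 write@3
I2 add r3: issue@3 deps=(0,None) exec_start@4 write@5
I3 mul r2: issue@4 deps=(2,None) exec_start@5 write@7
I4 mul r2: issue@5 deps=(3,None) exec_start@7 write@10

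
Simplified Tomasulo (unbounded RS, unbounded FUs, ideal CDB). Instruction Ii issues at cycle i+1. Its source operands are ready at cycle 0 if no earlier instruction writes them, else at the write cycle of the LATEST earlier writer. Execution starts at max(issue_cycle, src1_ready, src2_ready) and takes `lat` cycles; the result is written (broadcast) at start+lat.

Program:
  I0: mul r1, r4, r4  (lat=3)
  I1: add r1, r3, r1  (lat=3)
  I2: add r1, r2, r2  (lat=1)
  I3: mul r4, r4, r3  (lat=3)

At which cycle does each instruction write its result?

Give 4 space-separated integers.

Answer: 4 7 4 7

Derivation:
I0 mul r1: issue@1 deps=(None,None) exec_start@1 write@4
I1 add r1: issue@2 deps=(None,0) exec_start@4 write@7
I2 add r1: issue@3 deps=(None,None) exec_start@3 write@4
I3 mul r4: issue@4 deps=(None,None) exec_start@4 write@7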